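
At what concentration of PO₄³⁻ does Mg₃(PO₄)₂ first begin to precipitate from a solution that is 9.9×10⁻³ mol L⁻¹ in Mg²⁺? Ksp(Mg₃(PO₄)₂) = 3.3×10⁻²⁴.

1.8×10⁻⁹ M

The threshold for precipitation is Q = Ksp.
Mg₃(PO₄)₂(s) ⇌ 3 Mg²⁺(aq) + 2 PO₄³⁻(aq)
Ksp = [Mg²⁺]^3[PO₄³⁻]^2 = [PO₄³⁻]^2(9.9×10⁻³)^3
[PO₄³⁻]^2 = 3.3×10⁻²⁴ / (9.9×10⁻³)^3 = 3.4×10⁻¹⁸
[PO₄³⁻] = 1.8×10⁻⁹ mol L⁻¹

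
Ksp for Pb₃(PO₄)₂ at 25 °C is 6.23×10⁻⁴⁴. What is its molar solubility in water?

Pb₃(PO₄)₂(s) ⇌ 3 Pb²⁺(aq) + 2 PO₄³⁻(aq)
For each mole of Pb₃(PO₄)₂ that dissolves per liter, [Pb²⁺] = 3s and [PO₄³⁻] = 2s; let s denote this solubility.
Ksp = [Pb²⁺]^3[PO₄³⁻]^2 = (3s)^3 · (2s)^2 = 108s^5
108s^5 = 6.23×10⁻⁴⁴  ⇒  s^5 = 5.77×10⁻⁴⁶
s = 8.96×10⁻¹⁰ M

8.96×10⁻¹⁰ M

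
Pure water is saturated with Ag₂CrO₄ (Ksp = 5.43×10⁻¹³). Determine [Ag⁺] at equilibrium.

Ag₂CrO₄(s) ⇌ 2 Ag⁺(aq) + CrO₄²⁻(aq)
Let s be the molar solubility. Then [Ag⁺] = 2s and [CrO₄²⁻] = s.
Ksp = [Ag⁺]^2[CrO₄²⁻] = (2s)^2 · s = 4s^3 = 5.43×10⁻¹³
s = 5.14×10⁻⁵ mol L⁻¹
[Ag⁺] = 2s = 1.03×10⁻⁴ mol L⁻¹

1.03×10⁻⁴ M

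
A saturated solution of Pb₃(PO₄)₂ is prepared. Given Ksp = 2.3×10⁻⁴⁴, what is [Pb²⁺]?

2.2×10⁻⁹ M

Pb₃(PO₄)₂(s) ⇌ 3 Pb²⁺(aq) + 2 PO₄³⁻(aq)
If s mol/L of Pb₃(PO₄)₂ dissolves, [Pb²⁺] = 3s and [PO₄³⁻] = 2s.
Ksp = [Pb²⁺]^3[PO₄³⁻]^2 = (3s)^3 · (2s)^2 = 108s^5 = 2.3×10⁻⁴⁴
s = 7.3×10⁻¹⁰ M
[Pb²⁺] = 3s = 2.2×10⁻⁹ M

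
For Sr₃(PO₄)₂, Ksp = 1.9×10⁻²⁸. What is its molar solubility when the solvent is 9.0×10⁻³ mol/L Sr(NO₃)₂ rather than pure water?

Sr₃(PO₄)₂(s) ⇌ 3 Sr²⁺(aq) + 2 PO₄³⁻(aq)
With Sr²⁺ already at 9.0×10⁻³ mol/L and s small, take [Sr²⁺] ≈ 9.0×10⁻³ mol/L and [PO₄³⁻] = 2s.
Ksp = [Sr²⁺]^3[PO₄³⁻]^2 = (9.0×10⁻³)^3(2s)^2
(2s)^2 = 1.9×10⁻²⁸ / (9.0×10⁻³)^3 = 2.6×10⁻²²
s = 8.1×10⁻¹² mol/L

8.1×10⁻¹² M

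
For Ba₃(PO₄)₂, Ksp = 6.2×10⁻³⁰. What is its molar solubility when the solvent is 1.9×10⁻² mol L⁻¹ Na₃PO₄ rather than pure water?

8.6×10⁻¹⁰ M

Ba₃(PO₄)₂(s) ⇌ 3 Ba²⁺(aq) + 2 PO₄³⁻(aq)
Let s be the solubility of Ba₃(PO₄)₂ here. The common ion gives [PO₄³⁻] ≈ 1.9×10⁻² mol L⁻¹, and [Ba²⁺] = 3s.
Ksp = [Ba²⁺]^3[PO₄³⁻]^2 = (3s)^3(1.9×10⁻²)^2
(3s)^3 = 6.2×10⁻³⁰ / (1.9×10⁻²)^2 = 1.7×10⁻²⁶
s = 8.6×10⁻¹⁰ mol L⁻¹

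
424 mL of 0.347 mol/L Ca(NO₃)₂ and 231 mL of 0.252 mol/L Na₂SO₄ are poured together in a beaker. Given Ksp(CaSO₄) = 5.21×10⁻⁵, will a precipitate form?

After mixing, V = 424 mL + 231 mL = 655 mL.
[Ca²⁺] = (0.347)(424)/655 = 0.225 mol/L
[SO₄²⁻] = (0.252)(231)/655 = 8.89×10⁻² mol/L
Q = [Ca²⁺][SO₄²⁻] = 2.00×10⁻²
Since Q (2.00×10⁻²) exceeds Ksp (5.21×10⁻⁵), CaSO₄ will precipitate.

Yes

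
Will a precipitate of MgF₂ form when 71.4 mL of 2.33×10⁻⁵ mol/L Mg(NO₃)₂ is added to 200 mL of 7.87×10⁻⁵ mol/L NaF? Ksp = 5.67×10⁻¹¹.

The combined volume is 271.4 mL.
[Mg²⁺] = (2.33×10⁻⁵)(71.4)/271.4 = 6.13×10⁻⁶ mol/L
[F⁻] = (7.87×10⁻⁵)(200)/271.4 = 5.80×10⁻⁵ mol/L
Q = [Mg²⁺][F⁻]^2 = 2.06×10⁻¹⁴
Since Q (2.06×10⁻¹⁴) is less than Ksp (5.67×10⁻¹¹), no MgF₂ precipitates.

No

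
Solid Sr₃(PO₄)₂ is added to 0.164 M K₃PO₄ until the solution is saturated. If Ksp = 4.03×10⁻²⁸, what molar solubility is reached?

Sr₃(PO₄)₂(s) ⇌ 3 Sr²⁺(aq) + 2 PO₄³⁻(aq)
The solution already contains PO₄³⁻ at 0.164 M. Let s be the molar solubility of Sr₃(PO₄)₂.
[PO₄³⁻] ≈ 0.164 M (common ion dominates); [Sr²⁺] = 3s.
Ksp = [Sr²⁺]^3[PO₄³⁻]^2 = (3s)^3(0.164)^2
(3s)^3 = 4.03×10⁻²⁸ / (0.164)^2 = 1.50×10⁻²⁶
s = 8.22×10⁻¹⁰ M

8.22×10⁻¹⁰ M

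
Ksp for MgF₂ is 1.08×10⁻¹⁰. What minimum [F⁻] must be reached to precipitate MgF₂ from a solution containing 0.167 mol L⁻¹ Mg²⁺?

The threshold for precipitation is Q = Ksp.
MgF₂(s) ⇌ Mg²⁺(aq) + 2 F⁻(aq)
Ksp = [Mg²⁺][F⁻]^2 = [F⁻]^2(0.167)
[F⁻]^2 = 1.08×10⁻¹⁰ / (0.167) = 6.47×10⁻¹⁰
[F⁻] = 2.54×10⁻⁵ mol L⁻¹

2.54×10⁻⁵ M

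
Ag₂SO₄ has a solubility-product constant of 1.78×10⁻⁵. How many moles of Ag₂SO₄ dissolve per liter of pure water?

1.64×10⁻² M

Ag₂SO₄(s) ⇌ 2 Ag⁺(aq) + SO₄²⁻(aq)
If s mol/L of Ag₂SO₄ dissolves, [Ag⁺] = 2s and [SO₄²⁻] = s.
Ksp = [Ag⁺]^2[SO₄²⁻] = (2s)^2 · s = 4s^3
4s^3 = 1.78×10⁻⁵  ⇒  s^3 = 4.45×10⁻⁶
s = (4.45×10⁻⁶)^(1/3) = 1.64×10⁻² mol L⁻¹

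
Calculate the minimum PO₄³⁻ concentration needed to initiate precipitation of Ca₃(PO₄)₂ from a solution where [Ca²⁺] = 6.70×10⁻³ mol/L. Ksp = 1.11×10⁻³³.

6.08×10⁻¹⁴ M

Precipitation begins when Q = Ksp.
Ca₃(PO₄)₂(s) ⇌ 3 Ca²⁺(aq) + 2 PO₄³⁻(aq)
Ksp = [Ca²⁺]^3[PO₄³⁻]^2 = [PO₄³⁻]^2(6.70×10⁻³)^3
[PO₄³⁻]^2 = 1.11×10⁻³³ / (6.70×10⁻³)^3 = 3.69×10⁻²⁷
[PO₄³⁻] = 6.08×10⁻¹⁴ mol/L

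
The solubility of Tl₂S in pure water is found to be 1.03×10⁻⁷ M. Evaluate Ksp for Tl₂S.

Tl₂S(s) ⇌ 2 Tl⁺(aq) + S²⁻(aq)
Call the molar solubility s, so that [Tl⁺] = 2s and [S²⁻] = s.
Ksp = [Tl⁺]^2[S²⁻] = (2s)^2 · s = 4s^3
Ksp = 4 × (1.03×10⁻⁷)^3 = 4.37×10⁻²¹

Ksp = 4.37×10⁻²¹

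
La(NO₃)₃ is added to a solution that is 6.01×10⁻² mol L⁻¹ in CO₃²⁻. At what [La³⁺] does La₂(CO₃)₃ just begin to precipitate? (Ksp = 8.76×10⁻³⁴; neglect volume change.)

2.01×10⁻¹⁵ M

Precipitation of each salt begins when its ion product equals Ksp.
La₂(CO₃)₃(s) ⇌ 2 La³⁺(aq) + 3 CO₃²⁻(aq)
Ksp = [La³⁺]^2[CO₃²⁻]^3 = [La³⁺]^2(6.01×10⁻²)^3
[La³⁺]^2 = 8.76×10⁻³⁴ / (6.01×10⁻²)^3 = 4.04×10⁻³⁰
[La³⁺] = 2.01×10⁻¹⁵ mol L⁻¹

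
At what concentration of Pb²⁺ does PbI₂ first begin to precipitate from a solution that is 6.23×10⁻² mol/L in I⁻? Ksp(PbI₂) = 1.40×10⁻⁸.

3.61×10⁻⁶ M

The threshold for precipitation is Q = Ksp.
PbI₂(s) ⇌ Pb²⁺(aq) + 2 I⁻(aq)
Ksp = [Pb²⁺][I⁻]^2 = [Pb²⁺](6.23×10⁻²)^2
[Pb²⁺] = 1.40×10⁻⁸ / (6.23×10⁻²)^2 = 3.61×10⁻⁶
[Pb²⁺] = 3.61×10⁻⁶ mol/L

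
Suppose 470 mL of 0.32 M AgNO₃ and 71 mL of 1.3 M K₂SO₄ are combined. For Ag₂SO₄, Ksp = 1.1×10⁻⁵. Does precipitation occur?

Yes

Total volume after mixing = 470 + 71 = 541 mL.
[Ag⁺] = (0.32)(470)/541 = 0.28 M
[SO₄²⁻] = (1.3)(71)/541 = 0.17 M
Q = [Ag⁺]^2[SO₄²⁻] = 1.3×10⁻²
Since Q (1.3×10⁻²) exceeds Ksp (1.1×10⁻⁵), Ag₂SO₄ will precipitate.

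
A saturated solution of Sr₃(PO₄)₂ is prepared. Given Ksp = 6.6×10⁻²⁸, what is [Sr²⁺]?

Sr₃(PO₄)₂(s) ⇌ 3 Sr²⁺(aq) + 2 PO₄³⁻(aq)
For each mole of Sr₃(PO₄)₂ that dissolves per liter, [Sr²⁺] = 3s and [PO₄³⁻] = 2s; let s denote this solubility.
Ksp = [Sr²⁺]^3[PO₄³⁻]^2 = (3s)^3 · (2s)^2 = 108s^5 = 6.6×10⁻²⁸
s = 1.4×10⁻⁶ M
[Sr²⁺] = 3s = 4.3×10⁻⁶ M

4.3×10⁻⁶ M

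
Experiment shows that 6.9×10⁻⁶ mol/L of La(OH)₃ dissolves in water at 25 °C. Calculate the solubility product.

La(OH)₃(s) ⇌ La³⁺(aq) + 3 OH⁻(aq)
Let s be the molar solubility. Then [La³⁺] = s and [OH⁻] = 3s.
Ksp = [La³⁺][OH⁻]^3 = s · (3s)^3 = 27s^4
Ksp = 27 × (6.9×10⁻⁶)^4 = 6.1×10⁻²⁰

Ksp = 6.1×10⁻²⁰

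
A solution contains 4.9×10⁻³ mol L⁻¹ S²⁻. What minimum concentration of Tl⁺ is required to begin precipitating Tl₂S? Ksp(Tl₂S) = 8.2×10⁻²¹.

Each salt precipitates once Q = Ksp for that salt.
Tl₂S(s) ⇌ 2 Tl⁺(aq) + S²⁻(aq)
Ksp = [Tl⁺]^2[S²⁻] = [Tl⁺]^2(4.9×10⁻³)
[Tl⁺]^2 = 8.2×10⁻²¹ / (4.9×10⁻³) = 1.7×10⁻¹⁸
[Tl⁺] = 1.3×10⁻⁹ mol L⁻¹

1.3×10⁻⁹ M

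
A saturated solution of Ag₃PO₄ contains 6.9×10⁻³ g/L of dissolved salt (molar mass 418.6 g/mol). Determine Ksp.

Convert to molarity: s = 6.9×10⁻³ / 418.6 = 1.648×10⁻⁵ mol/L
Ag₃PO₄(s) ⇌ 3 Ag⁺(aq) + PO₄³⁻(aq)
Let s be the molar solubility. Then [Ag⁺] = 3s and [PO₄³⁻] = s.
Ksp = [Ag⁺]^3[PO₄³⁻] = (3s)^3 · s = 27s^4
Ksp = 27 × (1.648×10⁻⁵)^4 = 2.0×10⁻¹⁸

Ksp = 2.0×10⁻¹⁸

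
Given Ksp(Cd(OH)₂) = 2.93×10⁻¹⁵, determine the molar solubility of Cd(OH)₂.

9.01×10⁻⁶ M

Cd(OH)₂(s) ⇌ Cd²⁺(aq) + 2 OH⁻(aq)
If s mol/L of Cd(OH)₂ dissolves, [Cd²⁺] = s and [OH⁻] = 2s.
Ksp = [Cd²⁺][OH⁻]^2 = s · (2s)^2 = 4s^3
4s^3 = 2.93×10⁻¹⁵  ⇒  s^3 = 7.33×10⁻¹⁶
s = (7.33×10⁻¹⁶)^(1/3) = 9.01×10⁻⁶ mol L⁻¹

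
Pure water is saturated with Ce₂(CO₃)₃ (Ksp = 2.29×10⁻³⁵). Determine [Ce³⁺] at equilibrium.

Ce₂(CO₃)₃(s) ⇌ 2 Ce³⁺(aq) + 3 CO₃²⁻(aq)
Call the molar solubility s, so that [Ce³⁺] = 2s and [CO₃²⁻] = 3s.
Ksp = [Ce³⁺]^2[CO₃²⁻]^3 = (2s)^2 · (3s)^3 = 108s^5 = 2.29×10⁻³⁵
s = 4.63×10⁻⁸ mol L⁻¹
[Ce³⁺] = 2s = 9.25×10⁻⁸ mol L⁻¹

9.25×10⁻⁸ M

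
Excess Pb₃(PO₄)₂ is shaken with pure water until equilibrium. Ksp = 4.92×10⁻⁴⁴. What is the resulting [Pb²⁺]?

2.56×10⁻⁹ M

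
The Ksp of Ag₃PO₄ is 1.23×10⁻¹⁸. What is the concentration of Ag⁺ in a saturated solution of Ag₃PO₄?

Ag₃PO₄(s) ⇌ 3 Ag⁺(aq) + PO₄³⁻(aq)
If s mol/L of Ag₃PO₄ dissolves, [Ag⁺] = 3s and [PO₄³⁻] = s.
Ksp = [Ag⁺]^3[PO₄³⁻] = (3s)^3 · s = 27s^4 = 1.23×10⁻¹⁸
s = 1.46×10⁻⁵ mol/L
[Ag⁺] = 3s = 4.38×10⁻⁵ mol/L

4.38×10⁻⁵ M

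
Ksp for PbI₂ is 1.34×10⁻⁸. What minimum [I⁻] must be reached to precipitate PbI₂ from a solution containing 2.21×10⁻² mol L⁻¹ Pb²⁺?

A salt starts to precipitate once the ion product Q reaches its Ksp.
PbI₂(s) ⇌ Pb²⁺(aq) + 2 I⁻(aq)
Ksp = [Pb²⁺][I⁻]^2 = [I⁻]^2(2.21×10⁻²)
[I⁻]^2 = 1.34×10⁻⁸ / (2.21×10⁻²) = 6.06×10⁻⁷
[I⁻] = 7.79×10⁻⁴ mol L⁻¹

7.79×10⁻⁴ M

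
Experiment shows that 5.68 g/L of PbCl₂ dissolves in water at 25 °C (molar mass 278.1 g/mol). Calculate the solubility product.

Ksp = 3.41×10⁻⁵

Convert to molarity: s = 5.68 / 278.1 = 2.0424×10⁻² mol/L
PbCl₂(s) ⇌ Pb²⁺(aq) + 2 Cl⁻(aq)
With molar solubility s: [Pb²⁺] = s, [Cl⁻] = 2s.
Ksp = [Pb²⁺][Cl⁻]^2 = s · (2s)^2 = 4s^3
Ksp = 4 × (2.0424×10⁻²)^3 = 3.41×10⁻⁵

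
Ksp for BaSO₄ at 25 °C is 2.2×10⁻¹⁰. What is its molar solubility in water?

1.5×10⁻⁵ M

BaSO₄(s) ⇌ Ba²⁺(aq) + SO₄²⁻(aq)
Let s be the molar solubility. Then [Ba²⁺] = s and [SO₄²⁻] = s.
Ksp = [Ba²⁺][SO₄²⁻] = s · s = s^2
s^2 = 2.2×10⁻¹⁰
s = (2.2×10⁻¹⁰)^(1/2) = 1.5×10⁻⁵ mol L⁻¹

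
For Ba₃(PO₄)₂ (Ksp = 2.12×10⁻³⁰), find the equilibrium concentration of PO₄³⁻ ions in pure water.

Ba₃(PO₄)₂(s) ⇌ 3 Ba²⁺(aq) + 2 PO₄³⁻(aq)
Call the molar solubility s, so that [Ba²⁺] = 3s and [PO₄³⁻] = 2s.
Ksp = [Ba²⁺]^3[PO₄³⁻]^2 = (3s)^3 · (2s)^2 = 108s^5 = 2.12×10⁻³⁰
s = 4.56×10⁻⁷ mol/L
[PO₄³⁻] = 2s = 9.11×10⁻⁷ mol/L

9.11×10⁻⁷ M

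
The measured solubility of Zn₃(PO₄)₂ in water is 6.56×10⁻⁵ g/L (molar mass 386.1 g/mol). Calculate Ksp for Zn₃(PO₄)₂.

s = (6.56×10⁻⁵ g L⁻¹)/(386.1 g mol⁻¹) = 1.6990×10⁻⁷ M
Zn₃(PO₄)₂(s) ⇌ 3 Zn²⁺(aq) + 2 PO₄³⁻(aq)
Call the molar solubility s, so that [Zn²⁺] = 3s and [PO₄³⁻] = 2s.
Ksp = [Zn²⁺]^3[PO₄³⁻]^2 = (3s)^3 · (2s)^2 = 108s^5
Ksp = 108 × (1.6990×10⁻⁷)^5 = 1.53×10⁻³²

Ksp = 1.53×10⁻³²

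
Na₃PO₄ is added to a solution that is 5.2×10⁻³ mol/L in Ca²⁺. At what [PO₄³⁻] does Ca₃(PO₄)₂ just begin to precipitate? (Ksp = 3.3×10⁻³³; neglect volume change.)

A salt starts to precipitate once the ion product Q reaches its Ksp.
Ca₃(PO₄)₂(s) ⇌ 3 Ca²⁺(aq) + 2 PO₄³⁻(aq)
Ksp = [Ca²⁺]^3[PO₄³⁻]^2 = [PO₄³⁻]^2(5.2×10⁻³)^3
[PO₄³⁻]^2 = 3.3×10⁻³³ / (5.2×10⁻³)^3 = 2.3×10⁻²⁶
[PO₄³⁻] = 1.5×10⁻¹³ mol/L

1.5×10⁻¹³ M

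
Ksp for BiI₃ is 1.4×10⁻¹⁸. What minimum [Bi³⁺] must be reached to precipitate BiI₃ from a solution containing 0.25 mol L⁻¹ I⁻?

Precipitation begins when Q = Ksp.
BiI₃(s) ⇌ Bi³⁺(aq) + 3 I⁻(aq)
Ksp = [Bi³⁺][I⁻]^3 = [Bi³⁺](0.25)^3
[Bi³⁺] = 1.4×10⁻¹⁸ / (0.25)^3 = 9.0×10⁻¹⁷
[Bi³⁺] = 9.0×10⁻¹⁷ mol L⁻¹

9.0×10⁻¹⁷ M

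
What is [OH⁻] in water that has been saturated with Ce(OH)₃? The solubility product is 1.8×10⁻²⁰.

Ce(OH)₃(s) ⇌ Ce³⁺(aq) + 3 OH⁻(aq)
Let s be the molar solubility. Then [Ce³⁺] = s and [OH⁻] = 3s.
Ksp = [Ce³⁺][OH⁻]^3 = s · (3s)^3 = 27s^4 = 1.8×10⁻²⁰
s = 5.1×10⁻⁶ M
[OH⁻] = 3s = 1.5×10⁻⁵ M

1.5×10⁻⁵ M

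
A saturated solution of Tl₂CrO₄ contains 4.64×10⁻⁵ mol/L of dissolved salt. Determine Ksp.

Ksp = 4.00×10⁻¹³

Tl₂CrO₄(s) ⇌ 2 Tl⁺(aq) + CrO₄²⁻(aq)
With molar solubility s: [Tl⁺] = 2s, [CrO₄²⁻] = s.
Ksp = [Tl⁺]^2[CrO₄²⁻] = (2s)^2 · s = 4s^3
Ksp = 4 × (4.64×10⁻⁵)^3 = 4.00×10⁻¹³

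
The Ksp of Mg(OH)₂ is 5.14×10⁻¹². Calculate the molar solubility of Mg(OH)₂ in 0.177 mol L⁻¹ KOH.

1.64×10⁻¹⁰ M

Mg(OH)₂(s) ⇌ Mg²⁺(aq) + 2 OH⁻(aq)
With OH⁻ already at 0.177 mol L⁻¹ and s small, take [OH⁻] ≈ 0.177 mol L⁻¹ and [Mg²⁺] = s.
Ksp = [Mg²⁺][OH⁻]^2 = s(0.177)^2
s = 5.14×10⁻¹² / (0.177)^2 = 1.64×10⁻¹⁰
s = 1.64×10⁻¹⁰ mol L⁻¹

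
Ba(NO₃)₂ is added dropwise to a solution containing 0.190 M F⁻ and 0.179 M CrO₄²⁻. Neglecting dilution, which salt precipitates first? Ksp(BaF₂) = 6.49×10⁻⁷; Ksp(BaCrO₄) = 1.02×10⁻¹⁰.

Each salt precipitates once Q = Ksp for that salt.
For BaF₂: [Ba²⁺] = (Ksp/[F⁻]^2) = 1.80×10⁻⁵ M
For BaCrO₄: [Ba²⁺] = (Ksp/[CrO₄²⁻]) = 5.70×10⁻¹⁰ M
Since BaCrO₄ needs less Ba²⁺ to reach saturation, it precipitates first.

BaCrO₄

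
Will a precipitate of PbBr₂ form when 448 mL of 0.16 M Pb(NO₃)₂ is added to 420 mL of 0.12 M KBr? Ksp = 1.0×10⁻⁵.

Yes

After mixing, V = 448 mL + 420 mL = 868 mL.
[Pb²⁺] = (0.16)(448)/868 = 8.3×10⁻² M
[Br⁻] = (0.12)(420)/868 = 5.8×10⁻² M
Q = [Pb²⁺][Br⁻]^2 = 2.8×10⁻⁴
Because Q > Ksp (2.8×10⁻⁴ vs 1.0×10⁻⁵), a precipitate of PbBr₂ forms.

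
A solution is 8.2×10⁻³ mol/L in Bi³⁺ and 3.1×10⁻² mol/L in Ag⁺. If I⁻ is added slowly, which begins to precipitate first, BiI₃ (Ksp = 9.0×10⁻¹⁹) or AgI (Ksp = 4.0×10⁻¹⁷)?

Precipitation of each salt begins when its ion product equals Ksp.
For BiI₃: [I⁻] = (Ksp/[Bi³⁺])^(1/3) = 4.8×10⁻⁶ mol/L
For AgI: [I⁻] = (Ksp/[Ag⁺]) = 1.3×10⁻¹⁵ mol/L
The smaller threshold [I⁻] is reached first, so AgI precipitates first.

AgI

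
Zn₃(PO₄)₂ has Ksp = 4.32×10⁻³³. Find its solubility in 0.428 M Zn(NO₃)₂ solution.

Zn₃(PO₄)₂(s) ⇌ 3 Zn²⁺(aq) + 2 PO₄³⁻(aq)
Let s be the solubility of Zn₃(PO₄)₂ here. The common ion gives [Zn²⁺] ≈ 0.428 M, and [PO₄³⁻] = 2s.
Ksp = [Zn²⁺]^3[PO₄³⁻]^2 = (0.428)^3(2s)^2
(2s)^2 = 4.32×10⁻³³ / (0.428)^3 = 5.51×10⁻³²
s = 1.17×10⁻¹⁶ M

1.17×10⁻¹⁶ M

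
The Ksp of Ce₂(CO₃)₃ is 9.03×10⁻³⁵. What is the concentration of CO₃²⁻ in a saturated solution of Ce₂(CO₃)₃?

1.83×10⁻⁷ M

Ce₂(CO₃)₃(s) ⇌ 2 Ce³⁺(aq) + 3 CO₃²⁻(aq)
If s mol/L of Ce₂(CO₃)₃ dissolves, [Ce³⁺] = 2s and [CO₃²⁻] = 3s.
Ksp = [Ce³⁺]^2[CO₃²⁻]^3 = (2s)^2 · (3s)^3 = 108s^5 = 9.03×10⁻³⁵
s = 6.09×10⁻⁸ M
[CO₃²⁻] = 3s = 1.83×10⁻⁷ M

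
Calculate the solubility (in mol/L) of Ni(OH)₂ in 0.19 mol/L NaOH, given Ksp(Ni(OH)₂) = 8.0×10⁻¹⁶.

Ni(OH)₂(s) ⇌ Ni²⁺(aq) + 2 OH⁻(aq)
With OH⁻ already at 0.19 mol/L and s small, take [OH⁻] ≈ 0.19 mol/L and [Ni²⁺] = s.
Ksp = [Ni²⁺][OH⁻]^2 = s(0.19)^2
s = 8.0×10⁻¹⁶ / (0.19)^2 = 2.2×10⁻¹⁴
s = 2.2×10⁻¹⁴ mol/L

2.2×10⁻¹⁴ M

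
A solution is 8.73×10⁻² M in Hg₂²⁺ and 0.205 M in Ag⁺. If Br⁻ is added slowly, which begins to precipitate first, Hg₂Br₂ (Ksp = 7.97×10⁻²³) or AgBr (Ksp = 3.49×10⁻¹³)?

AgBr

A salt starts to precipitate once the ion product Q reaches its Ksp.
For Hg₂Br₂: [Br⁻] = (Ksp/[Hg₂²⁺])^(1/2) = 3.02×10⁻¹¹ M
For AgBr: [Br⁻] = (Ksp/[Ag⁺]) = 1.70×10⁻¹² M
AgBr requires the lower [Br⁻], so it precipitates first.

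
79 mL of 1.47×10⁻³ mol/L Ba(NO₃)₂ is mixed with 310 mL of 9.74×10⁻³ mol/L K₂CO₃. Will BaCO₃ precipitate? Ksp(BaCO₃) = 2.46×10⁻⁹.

Yes

After mixing, V = 79 mL + 310 mL = 389 mL.
[Ba²⁺] = (1.47×10⁻³)(79)/389 = 2.99×10⁻⁴ mol/L
[CO₃²⁻] = (9.74×10⁻³)(310)/389 = 7.76×10⁻³ mol/L
Q = [Ba²⁺][CO₃²⁻] = 2.32×10⁻⁶
Since Q (2.32×10⁻⁶) exceeds Ksp (2.46×10⁻⁹), BaCO₃ will precipitate.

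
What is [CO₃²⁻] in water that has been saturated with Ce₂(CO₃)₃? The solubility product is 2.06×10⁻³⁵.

Ce₂(CO₃)₃(s) ⇌ 2 Ce³⁺(aq) + 3 CO₃²⁻(aq)
Call the molar solubility s, so that [Ce³⁺] = 2s and [CO₃²⁻] = 3s.
Ksp = [Ce³⁺]^2[CO₃²⁻]^3 = (2s)^2 · (3s)^3 = 108s^5 = 2.06×10⁻³⁵
s = 4.53×10⁻⁸ M
[CO₃²⁻] = 3s = 1.36×10⁻⁷ M

1.36×10⁻⁷ M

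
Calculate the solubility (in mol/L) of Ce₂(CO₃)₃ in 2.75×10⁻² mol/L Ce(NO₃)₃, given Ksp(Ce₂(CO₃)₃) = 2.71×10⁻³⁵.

Ce₂(CO₃)₃(s) ⇌ 2 Ce³⁺(aq) + 3 CO₃²⁻(aq)
Ce³⁺ is already present at 2.75×10⁻² mol/L. If s mol/L of Ce₂(CO₃)₃ dissolves, [CO₃²⁻] = 3s while [Ce³⁺] ≈ 2.75×10⁻² mol/L.
Ksp = [Ce³⁺]^2[CO₃²⁻]^3 = (2.75×10⁻²)^2(3s)^3
(3s)^3 = 2.71×10⁻³⁵ / (2.75×10⁻²)^2 = 3.58×10⁻³²
s = 1.10×10⁻¹¹ mol/L

1.10×10⁻¹¹ M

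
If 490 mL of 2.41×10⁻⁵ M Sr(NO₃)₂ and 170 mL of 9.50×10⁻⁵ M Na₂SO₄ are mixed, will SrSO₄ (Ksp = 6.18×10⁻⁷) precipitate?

No

The combined volume is 660 mL.
[Sr²⁺] = (2.41×10⁻⁵)(490)/660 = 1.79×10⁻⁵ M
[SO₄²⁻] = (9.50×10⁻⁵)(170)/660 = 2.45×10⁻⁵ M
Q = [Sr²⁺][SO₄²⁻] = 4.38×10⁻¹⁰
Since Q (4.38×10⁻¹⁰) is less than Ksp (6.18×10⁻⁷), no SrSO₄ precipitates.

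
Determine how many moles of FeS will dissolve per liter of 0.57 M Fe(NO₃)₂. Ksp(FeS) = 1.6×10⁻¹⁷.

FeS(s) ⇌ Fe²⁺(aq) + S²⁻(aq)
The solution already contains Fe²⁺ at 0.57 M. Let s be the molar solubility of FeS.
[Fe²⁺] ≈ 0.57 M (common ion dominates); [S²⁻] = s.
Ksp = [Fe²⁺][S²⁻] = (0.57)s
s = 1.6×10⁻¹⁷ / (0.57) = 2.8×10⁻¹⁷
s = 2.8×10⁻¹⁷ M

2.8×10⁻¹⁷ M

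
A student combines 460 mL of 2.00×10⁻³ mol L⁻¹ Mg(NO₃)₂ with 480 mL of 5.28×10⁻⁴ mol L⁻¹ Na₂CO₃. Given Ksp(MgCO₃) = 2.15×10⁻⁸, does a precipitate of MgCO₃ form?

After mixing, V = 460 mL + 480 mL = 940 mL.
[Mg²⁺] = (2.00×10⁻³)(460)/940 = 9.79×10⁻⁴ mol L⁻¹
[CO₃²⁻] = (5.28×10⁻⁴)(480)/940 = 2.70×10⁻⁴ mol L⁻¹
Q = [Mg²⁺][CO₃²⁻] = 2.64×10⁻⁷
Because Q > Ksp (2.64×10⁻⁷ vs 2.15×10⁻⁸), a precipitate of MgCO₃ forms.

Yes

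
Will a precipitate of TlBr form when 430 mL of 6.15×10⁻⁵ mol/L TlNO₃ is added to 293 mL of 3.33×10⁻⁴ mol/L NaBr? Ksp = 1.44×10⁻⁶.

After mixing, V = 430 mL + 293 mL = 723 mL.
[Tl⁺] = (6.15×10⁻⁵)(430)/723 = 3.66×10⁻⁵ mol/L
[Br⁻] = (3.33×10⁻⁴)(293)/723 = 1.35×10⁻⁴ mol/L
Q = [Tl⁺][Br⁻] = 4.94×10⁻⁹
Q < Ksp (4.94×10⁻⁹ vs 1.44×10⁻⁶); the solution remains unsaturated and no precipitate forms.

No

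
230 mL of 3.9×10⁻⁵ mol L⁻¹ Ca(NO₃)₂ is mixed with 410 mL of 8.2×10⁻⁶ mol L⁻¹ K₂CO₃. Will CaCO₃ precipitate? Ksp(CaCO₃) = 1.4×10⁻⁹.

No

The combined volume is 640 mL.
[Ca²⁺] = (3.9×10⁻⁵)(230)/640 = 1.4×10⁻⁵ mol L⁻¹
[CO₃²⁻] = (8.2×10⁻⁶)(410)/640 = 5.3×10⁻⁶ mol L⁻¹
Q = [Ca²⁺][CO₃²⁻] = 7.4×10⁻¹¹
Q = 7.4×10⁻¹¹ < Ksp = 1.4×10⁻⁹, so the solution is unsaturated and no precipitate forms.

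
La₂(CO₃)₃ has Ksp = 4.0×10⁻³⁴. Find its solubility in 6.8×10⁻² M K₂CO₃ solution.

5.6×10⁻¹⁶ M

La₂(CO₃)₃(s) ⇌ 2 La³⁺(aq) + 3 CO₃²⁻(aq)
The solution already contains CO₃²⁻ at 6.8×10⁻² M. Let s be the molar solubility of La₂(CO₃)₃.
[CO₃²⁻] ≈ 6.8×10⁻² M (common ion dominates); [La³⁺] = 2s.
Ksp = [La³⁺]^2[CO₃²⁻]^3 = (2s)^2(6.8×10⁻²)^3
(2s)^2 = 4.0×10⁻³⁴ / (6.8×10⁻²)^3 = 1.3×10⁻³⁰
s = 5.6×10⁻¹⁶ M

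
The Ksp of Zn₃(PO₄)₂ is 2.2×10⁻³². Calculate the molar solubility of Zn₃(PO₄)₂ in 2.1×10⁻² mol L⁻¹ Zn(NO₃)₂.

Zn₃(PO₄)₂(s) ⇌ 3 Zn²⁺(aq) + 2 PO₄³⁻(aq)
Zn²⁺ is already present at 2.1×10⁻² mol L⁻¹. If s mol/L of Zn₃(PO₄)₂ dissolves, [PO₄³⁻] = 2s while [Zn²⁺] ≈ 2.1×10⁻² mol L⁻¹.
Ksp = [Zn²⁺]^3[PO₄³⁻]^2 = (2.1×10⁻²)^3(2s)^2
(2s)^2 = 2.2×10⁻³² / (2.1×10⁻²)^3 = 2.4×10⁻²⁷
s = 2.4×10⁻¹⁴ mol L⁻¹

2.4×10⁻¹⁴ M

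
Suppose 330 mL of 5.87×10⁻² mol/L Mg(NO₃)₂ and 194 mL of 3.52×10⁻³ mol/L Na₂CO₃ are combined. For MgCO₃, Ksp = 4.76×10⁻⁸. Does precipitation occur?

The combined volume is 524 mL.
[Mg²⁺] = (5.87×10⁻²)(330)/524 = 3.70×10⁻² mol/L
[CO₃²⁻] = (3.52×10⁻³)(194)/524 = 1.30×10⁻³ mol/L
Q = [Mg²⁺][CO₃²⁻] = 4.82×10⁻⁵
Because Q > Ksp (4.82×10⁻⁵ vs 4.76×10⁻⁸), a precipitate of MgCO₃ forms.

Yes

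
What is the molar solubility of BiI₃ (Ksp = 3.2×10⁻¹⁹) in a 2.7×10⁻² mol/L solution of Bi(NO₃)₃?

BiI₃(s) ⇌ Bi³⁺(aq) + 3 I⁻(aq)
Bi³⁺ is already present at 2.7×10⁻² mol/L. If s mol/L of BiI₃ dissolves, [I⁻] = 3s while [Bi³⁺] ≈ 2.7×10⁻² mol/L.
Ksp = [Bi³⁺][I⁻]^3 = (2.7×10⁻²)(3s)^3
(3s)^3 = 3.2×10⁻¹⁹ / (2.7×10⁻²) = 1.2×10⁻¹⁷
s = 7.6×10⁻⁷ mol/L

7.6×10⁻⁷ M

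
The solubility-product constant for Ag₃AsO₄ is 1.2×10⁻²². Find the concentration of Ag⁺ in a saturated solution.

Ag₃AsO₄(s) ⇌ 3 Ag⁺(aq) + AsO₄³⁻(aq)
If s mol/L of Ag₃AsO₄ dissolves, [Ag⁺] = 3s and [AsO₄³⁻] = s.
Ksp = [Ag⁺]^3[AsO₄³⁻] = (3s)^3 · s = 27s^4 = 1.2×10⁻²²
s = 1.5×10⁻⁶ mol L⁻¹
[Ag⁺] = 3s = 4.4×10⁻⁶ mol L⁻¹

4.4×10⁻⁶ M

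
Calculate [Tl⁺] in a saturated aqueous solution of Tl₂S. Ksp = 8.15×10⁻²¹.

2.54×10⁻⁷ M

Tl₂S(s) ⇌ 2 Tl⁺(aq) + S²⁻(aq)
If s mol/L of Tl₂S dissolves, [Tl⁺] = 2s and [S²⁻] = s.
Ksp = [Tl⁺]^2[S²⁻] = (2s)^2 · s = 4s^3 = 8.15×10⁻²¹
s = 1.27×10⁻⁷ mol/L
[Tl⁺] = 2s = 2.54×10⁻⁷ mol/L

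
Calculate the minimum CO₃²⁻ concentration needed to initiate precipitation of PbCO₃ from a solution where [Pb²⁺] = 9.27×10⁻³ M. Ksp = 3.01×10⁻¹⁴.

3.25×10⁻¹² M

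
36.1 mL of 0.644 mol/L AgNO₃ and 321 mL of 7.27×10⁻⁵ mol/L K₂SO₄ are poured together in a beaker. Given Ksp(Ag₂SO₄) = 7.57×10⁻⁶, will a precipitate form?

No

After mixing, V = 36.1 mL + 321 mL = 357.1 mL.
[Ag⁺] = (0.644)(36.1)/357.1 = 6.51×10⁻² mol/L
[SO₄²⁻] = (7.27×10⁻⁵)(321)/357.1 = 6.54×10⁻⁵ mol/L
Q = [Ag⁺]^2[SO₄²⁻] = 2.77×10⁻⁷
Q = 2.77×10⁻⁷ < Ksp = 7.57×10⁻⁶, so the solution is unsaturated and no precipitate forms.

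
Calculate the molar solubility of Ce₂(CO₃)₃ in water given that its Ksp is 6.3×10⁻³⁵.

5.7×10⁻⁸ M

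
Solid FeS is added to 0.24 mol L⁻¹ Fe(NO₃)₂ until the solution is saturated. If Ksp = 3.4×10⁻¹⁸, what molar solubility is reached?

FeS(s) ⇌ Fe²⁺(aq) + S²⁻(aq)
Let s be the solubility of FeS here. The common ion gives [Fe²⁺] ≈ 0.24 mol L⁻¹, and [S²⁻] = s.
Ksp = [Fe²⁺][S²⁻] = (0.24)s
s = 3.4×10⁻¹⁸ / (0.24) = 1.4×10⁻¹⁷
s = 1.4×10⁻¹⁷ mol L⁻¹

1.4×10⁻¹⁷ M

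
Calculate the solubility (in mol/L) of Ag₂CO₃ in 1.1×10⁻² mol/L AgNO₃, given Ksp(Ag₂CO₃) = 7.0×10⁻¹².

5.8×10⁻⁸ M

Ag₂CO₃(s) ⇌ 2 Ag⁺(aq) + CO₃²⁻(aq)
Let s be the solubility of Ag₂CO₃ here. The common ion gives [Ag⁺] ≈ 1.1×10⁻² mol/L, and [CO₃²⁻] = s.
Ksp = [Ag⁺]^2[CO₃²⁻] = (1.1×10⁻²)^2s
s = 7.0×10⁻¹² / (1.1×10⁻²)^2 = 5.8×10⁻⁸
s = 5.8×10⁻⁸ mol/L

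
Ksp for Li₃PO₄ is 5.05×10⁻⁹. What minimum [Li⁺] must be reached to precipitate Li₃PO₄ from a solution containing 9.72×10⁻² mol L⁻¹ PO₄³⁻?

3.73×10⁻³ M

Each salt precipitates once Q = Ksp for that salt.
Li₃PO₄(s) ⇌ 3 Li⁺(aq) + PO₄³⁻(aq)
Ksp = [Li⁺]^3[PO₄³⁻] = [Li⁺]^3(9.72×10⁻²)
[Li⁺]^3 = 5.05×10⁻⁹ / (9.72×10⁻²) = 5.20×10⁻⁸
[Li⁺] = 3.73×10⁻³ mol L⁻¹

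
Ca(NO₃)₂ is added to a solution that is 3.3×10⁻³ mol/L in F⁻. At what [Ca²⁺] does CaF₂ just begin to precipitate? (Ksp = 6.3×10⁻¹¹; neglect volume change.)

5.8×10⁻⁶ M

Each salt precipitates once Q = Ksp for that salt.
CaF₂(s) ⇌ Ca²⁺(aq) + 2 F⁻(aq)
Ksp = [Ca²⁺][F⁻]^2 = [Ca²⁺](3.3×10⁻³)^2
[Ca²⁺] = 6.3×10⁻¹¹ / (3.3×10⁻³)^2 = 5.8×10⁻⁶
[Ca²⁺] = 5.8×10⁻⁶ mol/L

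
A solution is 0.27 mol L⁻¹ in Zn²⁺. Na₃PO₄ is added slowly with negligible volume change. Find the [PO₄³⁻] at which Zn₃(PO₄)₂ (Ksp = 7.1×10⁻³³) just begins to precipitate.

The threshold for precipitation is Q = Ksp.
Zn₃(PO₄)₂(s) ⇌ 3 Zn²⁺(aq) + 2 PO₄³⁻(aq)
Ksp = [Zn²⁺]^3[PO₄³⁻]^2 = [PO₄³⁻]^2(0.27)^3
[PO₄³⁻]^2 = 7.1×10⁻³³ / (0.27)^3 = 3.6×10⁻³¹
[PO₄³⁻] = 6.0×10⁻¹⁶ mol L⁻¹

6.0×10⁻¹⁶ M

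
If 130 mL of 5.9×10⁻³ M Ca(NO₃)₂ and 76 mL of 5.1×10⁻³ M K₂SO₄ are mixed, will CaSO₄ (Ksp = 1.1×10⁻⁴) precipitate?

No

The combined volume is 206 mL.
[Ca²⁺] = (5.9×10⁻³)(130)/206 = 3.7×10⁻³ M
[SO₄²⁻] = (5.1×10⁻³)(76)/206 = 1.9×10⁻³ M
Q = [Ca²⁺][SO₄²⁻] = 7.0×10⁻⁶
Q < Ksp (7.0×10⁻⁶ vs 1.1×10⁻⁴); the solution remains unsaturated and no precipitate forms.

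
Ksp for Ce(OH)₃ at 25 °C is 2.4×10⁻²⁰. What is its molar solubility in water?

5.5×10⁻⁶ M

Ce(OH)₃(s) ⇌ Ce³⁺(aq) + 3 OH⁻(aq)
Let s be the molar solubility. Then [Ce³⁺] = s and [OH⁻] = 3s.
Ksp = [Ce³⁺][OH⁻]^3 = s · (3s)^3 = 27s^4
27s^4 = 2.4×10⁻²⁰  ⇒  s^4 = 8.9×10⁻²²
s = (8.9×10⁻²²)^(1/4) = 5.5×10⁻⁶ mol L⁻¹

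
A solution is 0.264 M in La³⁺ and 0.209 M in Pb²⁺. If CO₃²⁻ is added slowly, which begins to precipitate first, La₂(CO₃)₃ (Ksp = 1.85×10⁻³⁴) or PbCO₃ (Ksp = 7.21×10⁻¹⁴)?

Each salt precipitates once Q = Ksp for that salt.
For La₂(CO₃)₃: [CO₃²⁻] = (Ksp/[La³⁺]^2)^(1/3) = 1.38×10⁻¹¹ M
For PbCO₃: [CO₃²⁻] = (Ksp/[Pb²⁺]) = 3.45×10⁻¹³ M
Since PbCO₃ needs less CO₃²⁻ to reach saturation, it precipitates first.

PbCO₃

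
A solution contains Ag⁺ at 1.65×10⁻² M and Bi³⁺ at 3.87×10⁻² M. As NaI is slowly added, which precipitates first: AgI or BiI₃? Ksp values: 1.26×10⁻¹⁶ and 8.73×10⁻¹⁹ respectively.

The threshold for precipitation is Q = Ksp.
For AgI: [I⁻] = (Ksp/[Ag⁺]) = 7.64×10⁻¹⁵ M
For BiI₃: [I⁻] = (Ksp/[Bi³⁺])^(1/3) = 2.83×10⁻⁶ M
AgI requires the lower [I⁻], so it precipitates first.

AgI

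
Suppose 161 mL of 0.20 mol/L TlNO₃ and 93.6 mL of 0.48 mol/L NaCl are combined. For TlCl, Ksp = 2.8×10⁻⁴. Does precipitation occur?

Yes

After mixing, V = 161 mL + 93.6 mL = 254.6 mL.
[Tl⁺] = (0.20)(161)/254.6 = 0.13 mol/L
[Cl⁻] = (0.48)(93.6)/254.6 = 0.18 mol/L
Q = [Tl⁺][Cl⁻] = 2.2×10⁻²
Since Q (2.2×10⁻²) exceeds Ksp (2.8×10⁻⁴), TlCl will precipitate.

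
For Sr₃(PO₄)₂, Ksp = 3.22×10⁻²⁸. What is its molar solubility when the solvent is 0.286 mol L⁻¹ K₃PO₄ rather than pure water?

Sr₃(PO₄)₂(s) ⇌ 3 Sr²⁺(aq) + 2 PO₄³⁻(aq)
Let s be the solubility of Sr₃(PO₄)₂ here. The common ion gives [PO₄³⁻] ≈ 0.286 mol L⁻¹, and [Sr²⁺] = 3s.
Ksp = [Sr²⁺]^3[PO₄³⁻]^2 = (3s)^3(0.286)^2
(3s)^3 = 3.22×10⁻²⁸ / (0.286)^2 = 3.94×10⁻²⁷
s = 5.26×10⁻¹⁰ mol L⁻¹

5.26×10⁻¹⁰ M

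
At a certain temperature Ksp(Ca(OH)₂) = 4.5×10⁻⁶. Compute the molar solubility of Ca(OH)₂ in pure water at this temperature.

Ca(OH)₂(s) ⇌ Ca²⁺(aq) + 2 OH⁻(aq)
For each mole of Ca(OH)₂ that dissolves per liter, [Ca²⁺] = s and [OH⁻] = 2s; let s denote this solubility.
Ksp = [Ca²⁺][OH⁻]^2 = s · (2s)^2 = 4s^3
4s^3 = 4.5×10⁻⁶  ⇒  s^3 = 1.1×10⁻⁶
s = (1.1×10⁻⁶)^(1/3) = 1.0×10⁻² mol/L

1.0×10⁻² M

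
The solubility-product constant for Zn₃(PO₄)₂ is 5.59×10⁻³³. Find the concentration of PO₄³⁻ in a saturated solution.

2.78×10⁻⁷ M

Zn₃(PO₄)₂(s) ⇌ 3 Zn²⁺(aq) + 2 PO₄³⁻(aq)
With molar solubility s: [Zn²⁺] = 3s, [PO₄³⁻] = 2s.
Ksp = [Zn²⁺]^3[PO₄³⁻]^2 = (3s)^3 · (2s)^2 = 108s^5 = 5.59×10⁻³³
s = 1.39×10⁻⁷ mol L⁻¹
[PO₄³⁻] = 2s = 2.78×10⁻⁷ mol L⁻¹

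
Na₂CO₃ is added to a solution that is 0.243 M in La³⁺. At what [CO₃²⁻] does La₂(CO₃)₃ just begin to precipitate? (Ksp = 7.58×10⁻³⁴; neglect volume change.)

Precipitation begins when Q = Ksp.
La₂(CO₃)₃(s) ⇌ 2 La³⁺(aq) + 3 CO₃²⁻(aq)
Ksp = [La³⁺]^2[CO₃²⁻]^3 = [CO₃²⁻]^3(0.243)^2
[CO₃²⁻]^3 = 7.58×10⁻³⁴ / (0.243)^2 = 1.28×10⁻³²
[CO₃²⁻] = 2.34×10⁻¹¹ M

2.34×10⁻¹¹ M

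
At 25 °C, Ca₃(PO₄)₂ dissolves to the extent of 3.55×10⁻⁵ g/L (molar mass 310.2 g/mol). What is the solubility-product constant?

s = (3.55×10⁻⁵ g L⁻¹)/(310.2 g mol⁻¹) = 1.1444×10⁻⁷ M
Ca₃(PO₄)₂(s) ⇌ 3 Ca²⁺(aq) + 2 PO₄³⁻(aq)
Let s be the molar solubility. Then [Ca²⁺] = 3s and [PO₄³⁻] = 2s.
Ksp = [Ca²⁺]^3[PO₄³⁻]^2 = (3s)^3 · (2s)^2 = 108s^5
Ksp = 108 × (1.1444×10⁻⁷)^5 = 2.12×10⁻³³

Ksp = 2.12×10⁻³³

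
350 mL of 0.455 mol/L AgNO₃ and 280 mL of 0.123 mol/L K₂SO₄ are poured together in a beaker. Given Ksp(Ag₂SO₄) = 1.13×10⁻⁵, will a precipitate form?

Yes

The combined volume is 630 mL.
[Ag⁺] = (0.455)(350)/630 = 0.253 mol/L
[SO₄²⁻] = (0.123)(280)/630 = 5.47×10⁻² mol/L
Q = [Ag⁺]^2[SO₄²⁻] = 3.49×10⁻³
Because Q > Ksp (3.49×10⁻³ vs 1.13×10⁻⁵), a precipitate of Ag₂SO₄ forms.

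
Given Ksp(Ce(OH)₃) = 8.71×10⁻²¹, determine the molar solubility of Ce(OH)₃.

4.24×10⁻⁶ M

Ce(OH)₃(s) ⇌ Ce³⁺(aq) + 3 OH⁻(aq)
Call the molar solubility s, so that [Ce³⁺] = s and [OH⁻] = 3s.
Ksp = [Ce³⁺][OH⁻]^3 = s · (3s)^3 = 27s^4
27s^4 = 8.71×10⁻²¹  ⇒  s^4 = 3.23×10⁻²²
s = (3.23×10⁻²²)^(1/4) = 4.24×10⁻⁶ mol/L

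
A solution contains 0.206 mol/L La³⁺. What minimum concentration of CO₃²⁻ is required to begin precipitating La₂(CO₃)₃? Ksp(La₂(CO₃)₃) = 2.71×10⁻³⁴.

Each salt precipitates once Q = Ksp for that salt.
La₂(CO₃)₃(s) ⇌ 2 La³⁺(aq) + 3 CO₃²⁻(aq)
Ksp = [La³⁺]^2[CO₃²⁻]^3 = [CO₃²⁻]^3(0.206)^2
[CO₃²⁻]^3 = 2.71×10⁻³⁴ / (0.206)^2 = 6.39×10⁻³³
[CO₃²⁻] = 1.86×10⁻¹¹ mol/L

1.86×10⁻¹¹ M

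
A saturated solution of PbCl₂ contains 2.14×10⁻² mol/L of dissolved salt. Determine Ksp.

Ksp = 3.92×10⁻⁵

PbCl₂(s) ⇌ Pb²⁺(aq) + 2 Cl⁻(aq)
If s mol/L of PbCl₂ dissolves, [Pb²⁺] = s and [Cl⁻] = 2s.
Ksp = [Pb²⁺][Cl⁻]^2 = s · (2s)^2 = 4s^3
Ksp = 4 × (2.14×10⁻²)^3 = 3.92×10⁻⁵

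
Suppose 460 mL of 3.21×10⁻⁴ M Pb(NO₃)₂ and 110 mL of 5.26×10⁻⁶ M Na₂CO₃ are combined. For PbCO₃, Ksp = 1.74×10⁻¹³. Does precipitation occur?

After mixing, V = 460 mL + 110 mL = 570 mL.
[Pb²⁺] = (3.21×10⁻⁴)(460)/570 = 2.59×10⁻⁴ M
[CO₃²⁻] = (5.26×10⁻⁶)(110)/570 = 1.02×10⁻⁶ M
Q = [Pb²⁺][CO₃²⁻] = 2.63×10⁻¹⁰
Q = 2.63×10⁻¹⁰ > Ksp = 1.74×10⁻¹³, so the solution is supersaturated and PbCO₃ precipitates.

Yes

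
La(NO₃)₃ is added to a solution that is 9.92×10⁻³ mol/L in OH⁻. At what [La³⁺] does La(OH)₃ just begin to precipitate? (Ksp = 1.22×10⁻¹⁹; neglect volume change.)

1.25×10⁻¹³ M

Each salt precipitates once Q = Ksp for that salt.
La(OH)₃(s) ⇌ La³⁺(aq) + 3 OH⁻(aq)
Ksp = [La³⁺][OH⁻]^3 = [La³⁺](9.92×10⁻³)^3
[La³⁺] = 1.22×10⁻¹⁹ / (9.92×10⁻³)^3 = 1.25×10⁻¹³
[La³⁺] = 1.25×10⁻¹³ mol/L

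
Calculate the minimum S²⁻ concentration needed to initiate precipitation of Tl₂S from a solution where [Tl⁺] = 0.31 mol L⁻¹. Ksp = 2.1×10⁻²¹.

2.2×10⁻²⁰ M

Each salt precipitates once Q = Ksp for that salt.
Tl₂S(s) ⇌ 2 Tl⁺(aq) + S²⁻(aq)
Ksp = [Tl⁺]^2[S²⁻] = [S²⁻](0.31)^2
[S²⁻] = 2.1×10⁻²¹ / (0.31)^2 = 2.2×10⁻²⁰
[S²⁻] = 2.2×10⁻²⁰ mol L⁻¹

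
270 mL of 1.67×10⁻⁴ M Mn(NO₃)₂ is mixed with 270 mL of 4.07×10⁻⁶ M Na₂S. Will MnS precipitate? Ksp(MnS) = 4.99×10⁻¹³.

Yes

Total volume after mixing = 270 + 270 = 540 mL.
[Mn²⁺] = (1.67×10⁻⁴)(270)/540 = 8.35×10⁻⁵ M
[S²⁻] = (4.07×10⁻⁶)(270)/540 = 2.04×10⁻⁶ M
Q = [Mn²⁺][S²⁻] = 1.70×10⁻¹⁰
Q = 1.70×10⁻¹⁰ > Ksp = 4.99×10⁻¹³, so the solution is supersaturated and MnS precipitates.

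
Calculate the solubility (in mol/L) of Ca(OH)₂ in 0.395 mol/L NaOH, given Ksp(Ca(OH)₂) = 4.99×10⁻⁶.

3.20×10⁻⁵ M

Ca(OH)₂(s) ⇌ Ca²⁺(aq) + 2 OH⁻(aq)
The solution already contains OH⁻ at 0.395 mol/L. Let s be the molar solubility of Ca(OH)₂.
[OH⁻] ≈ 0.395 mol/L (common ion dominates); [Ca²⁺] = s.
Ksp = [Ca²⁺][OH⁻]^2 = s(0.395)^2
s = 4.99×10⁻⁶ / (0.395)^2 = 3.20×10⁻⁵
s = 3.20×10⁻⁵ mol/L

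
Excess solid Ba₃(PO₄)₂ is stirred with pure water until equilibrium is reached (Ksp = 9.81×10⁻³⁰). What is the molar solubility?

Ba₃(PO₄)₂(s) ⇌ 3 Ba²⁺(aq) + 2 PO₄³⁻(aq)
With molar solubility s: [Ba²⁺] = 3s, [PO₄³⁻] = 2s.
Ksp = [Ba²⁺]^3[PO₄³⁻]^2 = (3s)^3 · (2s)^2 = 108s^5
108s^5 = 9.81×10⁻³⁰  ⇒  s^5 = 9.08×10⁻³²
s = (9.08×10⁻³²)^(1/5) = 6.19×10⁻⁷ M

6.19×10⁻⁷ M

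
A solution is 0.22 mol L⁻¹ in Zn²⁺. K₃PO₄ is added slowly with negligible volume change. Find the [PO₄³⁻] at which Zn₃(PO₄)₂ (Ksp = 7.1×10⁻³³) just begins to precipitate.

Precipitation begins when Q = Ksp.
Zn₃(PO₄)₂(s) ⇌ 3 Zn²⁺(aq) + 2 PO₄³⁻(aq)
Ksp = [Zn²⁺]^3[PO₄³⁻]^2 = [PO₄³⁻]^2(0.22)^3
[PO₄³⁻]^2 = 7.1×10⁻³³ / (0.22)^3 = 6.7×10⁻³¹
[PO₄³⁻] = 8.2×10⁻¹⁶ mol L⁻¹

8.2×10⁻¹⁶ M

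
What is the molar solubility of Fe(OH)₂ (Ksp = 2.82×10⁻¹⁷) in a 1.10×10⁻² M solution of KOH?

Fe(OH)₂(s) ⇌ Fe²⁺(aq) + 2 OH⁻(aq)
Let s be the solubility of Fe(OH)₂ here. The common ion gives [OH⁻] ≈ 1.10×10⁻² M, and [Fe²⁺] = s.
Ksp = [Fe²⁺][OH⁻]^2 = s(1.10×10⁻²)^2
s = 2.82×10⁻¹⁷ / (1.10×10⁻²)^2 = 2.33×10⁻¹³
s = 2.33×10⁻¹³ M

2.33×10⁻¹³ M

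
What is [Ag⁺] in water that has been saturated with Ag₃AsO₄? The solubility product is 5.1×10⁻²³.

3.5×10⁻⁶ M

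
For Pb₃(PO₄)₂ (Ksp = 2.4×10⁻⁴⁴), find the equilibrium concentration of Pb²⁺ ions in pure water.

Pb₃(PO₄)₂(s) ⇌ 3 Pb²⁺(aq) + 2 PO₄³⁻(aq)
If s mol/L of Pb₃(PO₄)₂ dissolves, [Pb²⁺] = 3s and [PO₄³⁻] = 2s.
Ksp = [Pb²⁺]^3[PO₄³⁻]^2 = (3s)^3 · (2s)^2 = 108s^5 = 2.4×10⁻⁴⁴
s = 7.4×10⁻¹⁰ M
[Pb²⁺] = 3s = 2.2×10⁻⁹ M

2.2×10⁻⁹ M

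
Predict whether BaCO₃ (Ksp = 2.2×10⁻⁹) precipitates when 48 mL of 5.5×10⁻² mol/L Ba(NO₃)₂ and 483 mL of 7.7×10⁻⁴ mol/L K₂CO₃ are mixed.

Yes

Total volume after mixing = 48 + 483 = 531 mL.
[Ba²⁺] = (5.5×10⁻²)(48)/531 = 5.0×10⁻³ mol/L
[CO₃²⁻] = (7.7×10⁻⁴)(483)/531 = 7.0×10⁻⁴ mol/L
Q = [Ba²⁺][CO₃²⁻] = 3.5×10⁻⁶
Because Q > Ksp (3.5×10⁻⁶ vs 2.2×10⁻⁹), a precipitate of BaCO₃ forms.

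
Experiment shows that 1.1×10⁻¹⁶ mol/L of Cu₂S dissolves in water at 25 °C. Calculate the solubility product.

Ksp = 5.3×10⁻⁴⁸

Cu₂S(s) ⇌ 2 Cu⁺(aq) + S²⁻(aq)
Let s be the molar solubility. Then [Cu⁺] = 2s and [S²⁻] = s.
Ksp = [Cu⁺]^2[S²⁻] = (2s)^2 · s = 4s^3
Ksp = 4 × (1.1×10⁻¹⁶)^3 = 5.3×10⁻⁴⁸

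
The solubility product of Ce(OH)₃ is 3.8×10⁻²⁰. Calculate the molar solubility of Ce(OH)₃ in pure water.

6.1×10⁻⁶ M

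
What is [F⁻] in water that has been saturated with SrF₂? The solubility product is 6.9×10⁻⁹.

SrF₂(s) ⇌ Sr²⁺(aq) + 2 F⁻(aq)
For each mole of SrF₂ that dissolves per liter, [Sr²⁺] = s and [F⁻] = 2s; let s denote this solubility.
Ksp = [Sr²⁺][F⁻]^2 = s · (2s)^2 = 4s^3 = 6.9×10⁻⁹
s = 1.2×10⁻³ mol/L
[F⁻] = 2s = 2.4×10⁻³ mol/L

2.4×10⁻³ M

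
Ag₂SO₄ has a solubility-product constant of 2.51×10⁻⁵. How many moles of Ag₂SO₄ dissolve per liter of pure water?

1.84×10⁻² M

Ag₂SO₄(s) ⇌ 2 Ag⁺(aq) + SO₄²⁻(aq)
If s mol/L of Ag₂SO₄ dissolves, [Ag⁺] = 2s and [SO₄²⁻] = s.
Ksp = [Ag⁺]^2[SO₄²⁻] = (2s)^2 · s = 4s^3
4s^3 = 2.51×10⁻⁵  ⇒  s^3 = 6.28×10⁻⁶
s = (6.28×10⁻⁶)^(1/3) = 1.84×10⁻² mol/L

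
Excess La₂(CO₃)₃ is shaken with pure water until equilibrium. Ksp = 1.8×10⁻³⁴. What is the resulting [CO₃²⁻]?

2.1×10⁻⁷ M

La₂(CO₃)₃(s) ⇌ 2 La³⁺(aq) + 3 CO₃²⁻(aq)
For each mole of La₂(CO₃)₃ that dissolves per liter, [La³⁺] = 2s and [CO₃²⁻] = 3s; let s denote this solubility.
Ksp = [La³⁺]^2[CO₃²⁻]^3 = (2s)^2 · (3s)^3 = 108s^5 = 1.8×10⁻³⁴
s = 7.0×10⁻⁸ mol L⁻¹
[CO₃²⁻] = 3s = 2.1×10⁻⁷ mol L⁻¹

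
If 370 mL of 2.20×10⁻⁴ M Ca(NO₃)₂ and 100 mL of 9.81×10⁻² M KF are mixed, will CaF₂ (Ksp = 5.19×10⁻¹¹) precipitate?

Yes

The combined volume is 470 mL.
[Ca²⁺] = (2.20×10⁻⁴)(370)/470 = 1.73×10⁻⁴ M
[F⁻] = (9.81×10⁻²)(100)/470 = 2.09×10⁻² M
Q = [Ca²⁺][F⁻]^2 = 7.55×10⁻⁸
Since Q (7.55×10⁻⁸) exceeds Ksp (5.19×10⁻¹¹), CaF₂ will precipitate.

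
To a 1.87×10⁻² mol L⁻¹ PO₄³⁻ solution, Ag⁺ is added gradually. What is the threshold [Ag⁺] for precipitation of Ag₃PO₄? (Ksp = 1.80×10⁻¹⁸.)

4.58×10⁻⁶ M

Precipitation begins when Q = Ksp.
Ag₃PO₄(s) ⇌ 3 Ag⁺(aq) + PO₄³⁻(aq)
Ksp = [Ag⁺]^3[PO₄³⁻] = [Ag⁺]^3(1.87×10⁻²)
[Ag⁺]^3 = 1.80×10⁻¹⁸ / (1.87×10⁻²) = 9.63×10⁻¹⁷
[Ag⁺] = 4.58×10⁻⁶ mol L⁻¹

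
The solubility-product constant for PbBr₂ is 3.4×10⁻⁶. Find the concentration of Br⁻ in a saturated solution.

1.9×10⁻² M

PbBr₂(s) ⇌ Pb²⁺(aq) + 2 Br⁻(aq)
If s mol/L of PbBr₂ dissolves, [Pb²⁺] = s and [Br⁻] = 2s.
Ksp = [Pb²⁺][Br⁻]^2 = s · (2s)^2 = 4s^3 = 3.4×10⁻⁶
s = 9.5×10⁻³ M
[Br⁻] = 2s = 1.9×10⁻² M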